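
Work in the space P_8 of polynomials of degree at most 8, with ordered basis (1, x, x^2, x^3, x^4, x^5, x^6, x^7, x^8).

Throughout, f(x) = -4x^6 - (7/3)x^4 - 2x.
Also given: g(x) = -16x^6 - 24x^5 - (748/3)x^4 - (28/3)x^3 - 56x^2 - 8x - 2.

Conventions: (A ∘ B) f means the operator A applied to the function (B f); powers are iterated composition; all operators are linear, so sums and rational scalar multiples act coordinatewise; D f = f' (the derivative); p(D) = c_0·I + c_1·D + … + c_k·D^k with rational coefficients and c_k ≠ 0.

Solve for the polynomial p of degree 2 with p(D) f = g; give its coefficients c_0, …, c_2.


D^0 f = -4x^6 - (7/3)x^4 - 2x
D^1 f = -24x^5 - (28/3)x^3 - 2
D^2 f = -120x^4 - 28x^2
matching coefficients of g against c_0 f + c_1 Df + … from the top degree down determines the c_i
solution: c_0 = 4, c_1 = 1, c_2 = 2

c_0 = 4, c_1 = 1, c_2 = 2


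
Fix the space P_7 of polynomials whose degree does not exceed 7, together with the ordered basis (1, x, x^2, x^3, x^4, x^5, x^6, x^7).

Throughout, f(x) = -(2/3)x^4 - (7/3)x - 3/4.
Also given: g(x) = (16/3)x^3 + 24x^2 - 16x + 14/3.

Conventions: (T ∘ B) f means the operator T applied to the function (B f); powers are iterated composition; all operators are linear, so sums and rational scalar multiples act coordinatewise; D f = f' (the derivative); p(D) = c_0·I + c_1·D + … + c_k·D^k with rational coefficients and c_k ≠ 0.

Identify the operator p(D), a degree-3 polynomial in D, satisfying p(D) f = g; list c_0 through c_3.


p(D) = -2·D − 3·D^2 + D^3, i.e. c_0 = 0, c_1 = -2, c_2 = -3, c_3 = 1

D^0 f = -(2/3)x^4 - (7/3)x - 3/4
D^1 f = -(8/3)x^3 - 7/3
D^2 f = -8x^2
D^3 f = -16x
matching coefficients of g against c_0 f + c_1 Df + … from the top degree down determines the c_i
solution: c_0 = 0, c_1 = -2, c_2 = -3, c_3 = 1


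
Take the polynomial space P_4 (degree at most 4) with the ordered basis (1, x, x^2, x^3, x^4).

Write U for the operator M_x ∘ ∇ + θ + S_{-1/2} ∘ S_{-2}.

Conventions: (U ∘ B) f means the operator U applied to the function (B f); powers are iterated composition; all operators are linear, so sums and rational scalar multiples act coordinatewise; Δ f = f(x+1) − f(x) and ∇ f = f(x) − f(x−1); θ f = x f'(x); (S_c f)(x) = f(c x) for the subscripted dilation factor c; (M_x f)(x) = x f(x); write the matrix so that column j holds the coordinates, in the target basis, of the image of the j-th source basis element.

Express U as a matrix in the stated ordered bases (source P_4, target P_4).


the matrix is [[1, 0, 0, 0, 0]; [0, 3, -1, 1, -1]; [0, 0, 5, -3, 4]; [0, 0, 0, 7, -6]; [0, 0, 0, 0, 9]] (rows listed top to bottom)

image of 1: 1
image of x: 3x
image of x^2: 5x^2 - x
image of x^3: 7x^3 - 3x^2 + x
image of x^4: 9x^4 - 6x^3 + 4x^2 - x
each image's coordinates form column j of the matrix


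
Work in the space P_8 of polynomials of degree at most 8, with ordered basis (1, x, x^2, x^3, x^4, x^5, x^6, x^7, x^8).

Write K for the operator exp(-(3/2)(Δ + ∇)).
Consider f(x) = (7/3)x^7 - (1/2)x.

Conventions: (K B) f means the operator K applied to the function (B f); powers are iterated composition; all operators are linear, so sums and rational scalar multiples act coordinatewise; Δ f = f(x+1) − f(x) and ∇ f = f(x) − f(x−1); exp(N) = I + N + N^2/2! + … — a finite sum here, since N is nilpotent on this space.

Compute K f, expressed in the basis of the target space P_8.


the result is g(x) = (7/3)x^7 - 49x^6 + 441x^5 - 2450x^4 + 9555x^3 - 25284x^2 + (81437/2)x - 61373/2

order-1 term: -49x^6 - 245x^4 - 147x^2 - 11/2
order-2 term: 441x^5 + 2940x^3 + 2352x
order-3 term: -2205x^4 - 13230x^2 - 5733
order-4 term: 6615x^3 + 26460x
order-5 term: -11907x^2 - 19845
order-6 term: 11907x
order-7 term: -5103
the series for exp(-(3/2)(Δ + ∇)) f terminates at order 7
exp(-(3/2)(Δ + ∇)) f = (7/3)x^7 - 49x^6 + 441x^5 - 2450x^4 + 9555x^3 - 25284x^2 + (81437/2)x - 61373/2


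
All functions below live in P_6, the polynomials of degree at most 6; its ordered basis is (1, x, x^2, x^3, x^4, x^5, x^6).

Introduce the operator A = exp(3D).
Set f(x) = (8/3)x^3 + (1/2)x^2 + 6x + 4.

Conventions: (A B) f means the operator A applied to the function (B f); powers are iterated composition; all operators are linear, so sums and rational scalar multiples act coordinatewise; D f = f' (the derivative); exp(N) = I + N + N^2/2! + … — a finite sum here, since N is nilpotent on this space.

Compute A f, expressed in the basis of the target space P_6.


order-1 term: 24x^2 + 3x + 18
order-2 term: 72x + 9/2
order-3 term: 72
the series for exp(3D) f terminates at order 3
exp(3D) f = (8/3)x^3 + (49/2)x^2 + 81x + 197/2

the result is g(x) = (8/3)x^3 + (49/2)x^2 + 81x + 197/2


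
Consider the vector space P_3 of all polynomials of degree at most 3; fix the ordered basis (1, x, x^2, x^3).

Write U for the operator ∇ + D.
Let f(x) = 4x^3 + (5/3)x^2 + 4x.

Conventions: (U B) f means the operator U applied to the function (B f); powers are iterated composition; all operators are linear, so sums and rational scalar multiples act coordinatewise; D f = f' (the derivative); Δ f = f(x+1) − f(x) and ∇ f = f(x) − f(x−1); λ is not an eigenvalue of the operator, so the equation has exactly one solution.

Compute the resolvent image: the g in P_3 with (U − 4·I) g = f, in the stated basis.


write g with unknown coordinates in the stated basis and equate coefficients in (U − 4·I) g = f
solving from the highest basis element down gives g = -x^3 - (23/12)x^2 - (13/6)x - 41/48
check: U g = -6x^2 - (14/3)x - 41/12
so U g − 4·g = 4x^3 + (5/3)x^2 + 4x = f ✓

the image equals g(x) = -x^3 - (23/12)x^2 - (13/6)x - 41/48


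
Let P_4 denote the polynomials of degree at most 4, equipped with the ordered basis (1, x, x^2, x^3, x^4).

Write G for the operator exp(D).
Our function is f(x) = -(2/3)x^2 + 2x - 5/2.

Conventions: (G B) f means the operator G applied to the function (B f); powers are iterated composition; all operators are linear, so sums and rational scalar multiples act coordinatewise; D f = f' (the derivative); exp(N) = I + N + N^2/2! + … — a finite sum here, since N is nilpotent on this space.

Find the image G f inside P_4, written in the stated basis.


order-1 term: -(4/3)x + 2
order-2 term: -2/3
the series for exp(D) f terminates at order 2
exp(D) f = -(2/3)x^2 + (2/3)x - 7/6

the result is g(x) = -(2/3)x^2 + (2/3)x - 7/6


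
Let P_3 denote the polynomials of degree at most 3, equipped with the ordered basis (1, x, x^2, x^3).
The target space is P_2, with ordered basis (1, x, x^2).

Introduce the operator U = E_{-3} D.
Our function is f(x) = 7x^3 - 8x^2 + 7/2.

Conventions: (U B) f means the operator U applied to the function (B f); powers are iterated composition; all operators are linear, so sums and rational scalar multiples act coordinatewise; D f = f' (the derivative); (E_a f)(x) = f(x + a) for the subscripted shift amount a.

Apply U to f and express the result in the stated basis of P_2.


D f = 21x^2 - 16x
E_{-3} D f = 21x^2 - 142x + 237

the result is g(x) = 21x^2 - 142x + 237


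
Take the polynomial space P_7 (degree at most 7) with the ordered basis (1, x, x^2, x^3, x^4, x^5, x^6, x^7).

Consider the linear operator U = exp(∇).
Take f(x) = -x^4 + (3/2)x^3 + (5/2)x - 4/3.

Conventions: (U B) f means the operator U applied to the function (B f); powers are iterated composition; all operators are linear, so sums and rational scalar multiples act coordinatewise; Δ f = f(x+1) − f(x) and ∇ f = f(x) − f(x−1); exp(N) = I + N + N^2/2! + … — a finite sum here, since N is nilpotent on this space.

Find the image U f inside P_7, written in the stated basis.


order-1 term: -4x^3 + (21/2)x^2 - (17/2)x + 5
order-2 term: -6x^2 + (33/2)x - 23/2
order-3 term: -4x + 15/2
order-4 term: -1
the series for exp(∇) f terminates at order 4
exp(∇) f = -x^4 - (5/2)x^3 + (9/2)x^2 + (13/2)x - 4/3

the result is g(x) = -x^4 - (5/2)x^3 + (9/2)x^2 + (13/2)x - 4/3


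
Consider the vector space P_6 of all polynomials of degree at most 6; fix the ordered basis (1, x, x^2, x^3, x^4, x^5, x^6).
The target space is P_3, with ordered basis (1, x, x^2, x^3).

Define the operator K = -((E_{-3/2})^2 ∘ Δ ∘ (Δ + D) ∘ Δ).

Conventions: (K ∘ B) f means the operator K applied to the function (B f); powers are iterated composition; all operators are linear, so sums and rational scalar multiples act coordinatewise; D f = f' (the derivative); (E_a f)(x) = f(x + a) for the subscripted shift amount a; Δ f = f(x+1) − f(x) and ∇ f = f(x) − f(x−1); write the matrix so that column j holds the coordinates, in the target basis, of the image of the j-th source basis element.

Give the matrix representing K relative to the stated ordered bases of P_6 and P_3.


the matrix is [[0, 0, 0, -12, 84, -400, 1620]; [0, 0, 0, 0, -48, 420, -2400]; [0, 0, 0, 0, 0, -120, 1260]; [0, 0, 0, 0, 0, 0, -240]] (rows listed top to bottom)

image of 1: 0
image of x: 0
image of x^2: 0
image of x^3: -12
image of x^4: -48x + 84
image of x^5: -120x^2 + 420x - 400
image of x^6: -240x^3 + 1260x^2 - 2400x + 1620
each image's coordinates form column j of the matrix


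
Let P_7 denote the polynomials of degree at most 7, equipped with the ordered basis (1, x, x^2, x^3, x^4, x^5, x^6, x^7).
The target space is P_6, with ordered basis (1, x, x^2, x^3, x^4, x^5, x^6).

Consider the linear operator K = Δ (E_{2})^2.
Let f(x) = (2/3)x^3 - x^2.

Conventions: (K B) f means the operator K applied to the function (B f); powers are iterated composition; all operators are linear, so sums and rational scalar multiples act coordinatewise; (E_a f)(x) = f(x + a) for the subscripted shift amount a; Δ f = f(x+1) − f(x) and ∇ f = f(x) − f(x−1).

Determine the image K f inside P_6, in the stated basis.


the result is g(x) = 2x^2 + 16x + 95/3

E_{2} f = (2/3)x^3 + 3x^2 + 4x + 4/3
E_{2} E_{2} f = (2/3)x^3 + 7x^2 + 24x + 80/3
Δ (E_{2})^2 f = 2x^2 + 16x + 95/3


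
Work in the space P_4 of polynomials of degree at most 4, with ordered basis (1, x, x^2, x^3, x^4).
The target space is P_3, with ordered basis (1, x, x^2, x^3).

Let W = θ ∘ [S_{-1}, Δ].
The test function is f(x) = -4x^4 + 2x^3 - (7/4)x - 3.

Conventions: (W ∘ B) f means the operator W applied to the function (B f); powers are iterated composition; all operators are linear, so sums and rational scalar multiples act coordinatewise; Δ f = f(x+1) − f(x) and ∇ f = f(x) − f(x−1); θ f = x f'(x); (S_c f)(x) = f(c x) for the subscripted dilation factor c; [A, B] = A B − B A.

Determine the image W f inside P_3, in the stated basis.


Δ f = -16x^3 - 18x^2 - 10x - 15/4
S_{-1} Δ f = 16x^3 - 18x^2 + 10x - 15/4
S_{-1} f = -4x^4 - 2x^3 + (7/4)x - 3
Δ S_{-1} f = -16x^3 - 30x^2 - 22x - 17/4
[S_{-1}, Δ] f = 32x^3 + 12x^2 + 32x + 1/2
θ [S_{-1}, Δ] f = 96x^3 + 24x^2 + 32x

g(x) = 96x^3 + 24x^2 + 32x


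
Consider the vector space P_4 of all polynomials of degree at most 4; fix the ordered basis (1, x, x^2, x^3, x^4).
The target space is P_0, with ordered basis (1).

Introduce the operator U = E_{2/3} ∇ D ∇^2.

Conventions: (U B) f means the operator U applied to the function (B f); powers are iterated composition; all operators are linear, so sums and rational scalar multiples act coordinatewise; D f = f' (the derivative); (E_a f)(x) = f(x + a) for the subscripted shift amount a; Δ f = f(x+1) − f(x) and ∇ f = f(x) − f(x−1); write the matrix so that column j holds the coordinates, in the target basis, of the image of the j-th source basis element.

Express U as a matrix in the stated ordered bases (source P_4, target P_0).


image of 1: 0
image of x: 0
image of x^2: 0
image of x^3: 0
image of x^4: 24
each image's coordinates form column j of the matrix

the matrix is [[0, 0, 0, 0, 24]] (rows listed top to bottom)


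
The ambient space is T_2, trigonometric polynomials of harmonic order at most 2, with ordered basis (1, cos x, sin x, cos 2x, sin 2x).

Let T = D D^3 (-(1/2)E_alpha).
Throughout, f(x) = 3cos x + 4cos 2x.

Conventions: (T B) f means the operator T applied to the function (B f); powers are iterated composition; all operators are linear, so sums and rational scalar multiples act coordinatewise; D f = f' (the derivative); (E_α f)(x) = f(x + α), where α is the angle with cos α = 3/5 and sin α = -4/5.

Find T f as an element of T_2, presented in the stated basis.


E_alpha f = (9/5)cos x + (12/5)sin x - (28/25)cos 2x + (96/25)sin 2x
(-(1/2)E_alpha) f = -(9/10)cos x - (6/5)sin x + (14/25)cos 2x - (48/25)sin 2x
D (-(1/2)E_alpha) f = -(6/5)cos x + (9/10)sin x - (96/25)cos 2x - (28/25)sin 2x
D D (-(1/2)E_alpha) f = (9/10)cos x + (6/5)sin x - (56/25)cos 2x + (192/25)sin 2x
D D D (-(1/2)E_alpha) f = (6/5)cos x - (9/10)sin x + (384/25)cos 2x + (112/25)sin 2x
D D^3 (-(1/2)E_alpha) f = -(9/10)cos x - (6/5)sin x + (224/25)cos 2x - (768/25)sin 2x

the result is g(x) = -(9/10)cos x - (6/5)sin x + (224/25)cos 2x - (768/25)sin 2x


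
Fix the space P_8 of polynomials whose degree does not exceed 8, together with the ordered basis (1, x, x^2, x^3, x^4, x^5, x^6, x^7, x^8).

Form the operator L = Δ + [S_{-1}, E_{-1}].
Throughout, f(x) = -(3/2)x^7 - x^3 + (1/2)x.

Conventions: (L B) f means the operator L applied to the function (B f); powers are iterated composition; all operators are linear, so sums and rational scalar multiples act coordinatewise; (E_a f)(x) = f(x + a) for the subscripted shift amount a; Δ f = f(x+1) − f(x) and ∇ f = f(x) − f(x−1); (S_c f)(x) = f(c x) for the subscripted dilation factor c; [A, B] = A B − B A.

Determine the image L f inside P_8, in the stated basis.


g(x) = (21/2)x^6 - (63/2)x^5 + (105/2)x^4 - (105/2)x^3 + (69/2)x^2 - (27/2)x + 2

Δ f = -(21/2)x^6 - (63/2)x^5 - (105/2)x^4 - (105/2)x^3 - (69/2)x^2 - (27/2)x - 2
E_{-1} f = -(3/2)x^7 + (21/2)x^6 - (63/2)x^5 + (105/2)x^4 - (107/2)x^3 + (69/2)x^2 - 13x + 2
S_{-1} E_{-1} f = (3/2)x^7 + (21/2)x^6 + (63/2)x^5 + (105/2)x^4 + (107/2)x^3 + (69/2)x^2 + 13x + 2
S_{-1} f = (3/2)x^7 + x^3 - (1/2)x
E_{-1} S_{-1} f = (3/2)x^7 - (21/2)x^6 + (63/2)x^5 - (105/2)x^4 + (107/2)x^3 - (69/2)x^2 + 13x - 2
[S_{-1}, E_{-1}] f = 21x^6 + 105x^4 + 69x^2 + 4
(Δ + [S_{-1}, E_{-1}]) f = (21/2)x^6 - (63/2)x^5 + (105/2)x^4 - (105/2)x^3 + (69/2)x^2 - (27/2)x + 2


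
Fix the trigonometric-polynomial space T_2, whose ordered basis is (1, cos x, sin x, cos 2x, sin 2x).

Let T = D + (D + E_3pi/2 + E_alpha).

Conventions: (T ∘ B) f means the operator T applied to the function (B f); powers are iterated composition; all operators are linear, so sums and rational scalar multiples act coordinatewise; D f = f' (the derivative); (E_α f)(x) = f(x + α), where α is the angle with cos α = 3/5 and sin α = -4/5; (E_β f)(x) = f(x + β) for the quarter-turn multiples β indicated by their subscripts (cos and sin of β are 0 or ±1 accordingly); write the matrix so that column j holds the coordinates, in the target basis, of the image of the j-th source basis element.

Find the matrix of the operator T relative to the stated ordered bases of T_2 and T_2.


image of 1: 2
image of cos x: (3/5)cos x - (1/5)sin x
image of sin x: (1/5)cos x + (3/5)sin x
image of cos 2x: -(32/25)cos 2x - (76/25)sin 2x
image of sin 2x: (76/25)cos 2x - (32/25)sin 2x
each image's coordinates form column j of the matrix

the matrix is [[2, 0, 0, 0, 0]; [0, 3/5, 1/5, 0, 0]; [0, -1/5, 3/5, 0, 0]; [0, 0, 0, -32/25, 76/25]; [0, 0, 0, -76/25, -32/25]] (rows listed top to bottom)


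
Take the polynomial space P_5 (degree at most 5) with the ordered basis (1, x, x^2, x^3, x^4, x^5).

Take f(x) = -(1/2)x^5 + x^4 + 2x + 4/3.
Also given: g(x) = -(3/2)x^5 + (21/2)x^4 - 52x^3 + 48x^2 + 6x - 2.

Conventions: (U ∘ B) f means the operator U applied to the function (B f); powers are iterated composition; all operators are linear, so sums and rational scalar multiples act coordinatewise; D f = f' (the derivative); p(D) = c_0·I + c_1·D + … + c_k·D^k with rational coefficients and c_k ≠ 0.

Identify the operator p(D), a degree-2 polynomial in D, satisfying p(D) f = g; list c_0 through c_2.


D^0 f = -(1/2)x^5 + x^4 + 2x + 4/3
D^1 f = -(5/2)x^4 + 4x^3 + 2
D^2 f = -10x^3 + 12x^2
matching coefficients of g against c_0 f + c_1 Df + … from the top degree down determines the c_i
solution: c_0 = 3, c_1 = -3, c_2 = 4

p(D) = 3·I − 3·D + 4·D^2, i.e. c_0 = 3, c_1 = -3, c_2 = 4


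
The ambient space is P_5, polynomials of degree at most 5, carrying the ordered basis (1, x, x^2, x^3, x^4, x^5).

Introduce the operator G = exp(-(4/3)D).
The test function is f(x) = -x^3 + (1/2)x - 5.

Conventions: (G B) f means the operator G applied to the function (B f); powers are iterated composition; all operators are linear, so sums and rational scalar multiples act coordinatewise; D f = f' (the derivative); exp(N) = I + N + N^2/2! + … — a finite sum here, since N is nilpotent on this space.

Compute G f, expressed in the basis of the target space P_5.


g(x) = -x^3 + 4x^2 - (29/6)x - 89/27

order-1 term: 4x^2 - 2/3
order-2 term: -(16/3)x
order-3 term: 64/27
the series for exp(-(4/3)D) f terminates at order 3
exp(-(4/3)D) f = -x^3 + 4x^2 - (29/6)x - 89/27


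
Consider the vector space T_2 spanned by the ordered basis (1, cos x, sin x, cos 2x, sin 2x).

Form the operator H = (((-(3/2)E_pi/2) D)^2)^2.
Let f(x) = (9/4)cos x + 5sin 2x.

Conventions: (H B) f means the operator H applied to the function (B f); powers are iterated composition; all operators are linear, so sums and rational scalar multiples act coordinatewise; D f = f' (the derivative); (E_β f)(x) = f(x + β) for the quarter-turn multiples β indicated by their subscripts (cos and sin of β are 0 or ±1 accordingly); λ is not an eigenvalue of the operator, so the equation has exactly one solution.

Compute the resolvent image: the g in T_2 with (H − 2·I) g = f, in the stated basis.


write g with unknown coordinates in the stated basis and equate coefficients in (H − 2·I) g = f
solving from the highest basis element down gives g = (36/49)cos x + (5/79)sin 2x
check: H g = (729/196)cos x + (405/79)sin 2x
so H g − 2·g = (9/4)cos x + 5sin 2x = f ✓

g(x) = (36/49)cos x + (5/79)sin 2x


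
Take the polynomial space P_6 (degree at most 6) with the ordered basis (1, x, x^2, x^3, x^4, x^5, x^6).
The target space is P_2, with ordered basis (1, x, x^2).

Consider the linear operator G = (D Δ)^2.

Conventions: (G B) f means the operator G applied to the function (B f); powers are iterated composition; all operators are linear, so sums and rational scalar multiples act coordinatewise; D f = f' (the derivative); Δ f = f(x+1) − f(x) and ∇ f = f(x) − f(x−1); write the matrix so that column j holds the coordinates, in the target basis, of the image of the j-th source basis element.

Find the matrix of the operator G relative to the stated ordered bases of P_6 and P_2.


image of 1: 0
image of x: 0
image of x^2: 0
image of x^3: 0
image of x^4: 24
image of x^5: 120x + 120
image of x^6: 360x^2 + 720x + 420
each image's coordinates form column j of the matrix

the matrix is [[0, 0, 0, 0, 24, 120, 420]; [0, 0, 0, 0, 0, 120, 720]; [0, 0, 0, 0, 0, 0, 360]] (rows listed top to bottom)


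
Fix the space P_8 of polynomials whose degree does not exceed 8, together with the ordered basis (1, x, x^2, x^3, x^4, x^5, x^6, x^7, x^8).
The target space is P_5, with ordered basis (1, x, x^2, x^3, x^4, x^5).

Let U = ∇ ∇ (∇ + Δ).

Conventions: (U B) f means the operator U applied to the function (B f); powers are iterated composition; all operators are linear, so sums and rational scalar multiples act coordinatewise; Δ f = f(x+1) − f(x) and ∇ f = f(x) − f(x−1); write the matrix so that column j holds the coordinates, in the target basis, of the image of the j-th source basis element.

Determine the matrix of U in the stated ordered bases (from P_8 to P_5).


image of 1: 0
image of x: 0
image of x^2: 0
image of x^3: 12
image of x^4: 48x - 48
image of x^5: 120x^2 - 240x + 180
image of x^6: 240x^3 - 720x^2 + 1080x - 600
image of x^7: 420x^4 - 1680x^3 + 3780x^2 - 4200x + 1932
image of x^8: 672x^5 - 3360x^4 + 10080x^3 - 16800x^2 + 15456x - 6048
each image's coordinates form column j of the matrix

the matrix is [[0, 0, 0, 12, -48, 180, -600, 1932, -6048]; [0, 0, 0, 0, 48, -240, 1080, -4200, 15456]; [0, 0, 0, 0, 0, 120, -720, 3780, -16800]; [0, 0, 0, 0, 0, 0, 240, -1680, 10080]; [0, 0, 0, 0, 0, 0, 0, 420, -3360]; [0, 0, 0, 0, 0, 0, 0, 0, 672]] (rows listed top to bottom)


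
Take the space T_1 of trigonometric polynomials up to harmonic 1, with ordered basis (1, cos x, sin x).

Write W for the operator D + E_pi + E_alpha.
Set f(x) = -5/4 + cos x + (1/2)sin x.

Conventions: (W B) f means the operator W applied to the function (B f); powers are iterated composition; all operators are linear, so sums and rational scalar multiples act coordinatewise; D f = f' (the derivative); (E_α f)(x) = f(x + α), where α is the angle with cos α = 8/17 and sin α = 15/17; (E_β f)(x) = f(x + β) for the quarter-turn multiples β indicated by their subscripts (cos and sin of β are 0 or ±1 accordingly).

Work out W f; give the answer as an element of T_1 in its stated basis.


D f = (1/2)cos x - sin x
E_pi f = -5/4 - cos x - (1/2)sin x
E_alpha f = -5/4 + (31/34)cos x - (11/17)sin x
(D + E_pi + E_alpha) f = -5/2 + (7/17)cos x - (73/34)sin x

the result is g(x) = -5/2 + (7/17)cos x - (73/34)sin x


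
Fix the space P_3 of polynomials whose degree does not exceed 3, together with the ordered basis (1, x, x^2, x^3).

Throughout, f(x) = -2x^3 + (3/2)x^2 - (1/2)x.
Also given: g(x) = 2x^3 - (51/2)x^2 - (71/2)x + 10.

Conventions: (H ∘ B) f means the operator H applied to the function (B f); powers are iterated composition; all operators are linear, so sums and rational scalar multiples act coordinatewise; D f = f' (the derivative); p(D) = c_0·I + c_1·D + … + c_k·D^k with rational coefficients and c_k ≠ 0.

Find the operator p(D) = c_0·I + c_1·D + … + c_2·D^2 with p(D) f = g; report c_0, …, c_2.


c_0 = -1, c_1 = 4, c_2 = 4

D^0 f = -2x^3 + (3/2)x^2 - (1/2)x
D^1 f = -6x^2 + 3x - 1/2
D^2 f = -12x + 3
matching coefficients of g against c_0 f + c_1 Df + … from the top degree down determines the c_i
solution: c_0 = -1, c_1 = 4, c_2 = 4


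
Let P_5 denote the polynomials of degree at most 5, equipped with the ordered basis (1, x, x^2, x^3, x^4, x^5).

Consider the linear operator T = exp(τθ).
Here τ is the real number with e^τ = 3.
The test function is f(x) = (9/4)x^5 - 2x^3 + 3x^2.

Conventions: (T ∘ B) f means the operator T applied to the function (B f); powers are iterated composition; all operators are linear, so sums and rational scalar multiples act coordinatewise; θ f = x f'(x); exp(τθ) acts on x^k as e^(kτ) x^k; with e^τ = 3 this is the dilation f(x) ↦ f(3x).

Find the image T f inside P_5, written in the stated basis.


g(x) = (2187/4)x^5 - 54x^3 + 27x^2

exp(τθ) x^k = e^(kτ) x^k; with e^τ = 3 this sends x^k to 3^k x^k
x^2 ↦ 9 x^2
x^3 ↦ 27 x^3
x^5 ↦ 243 x^5
applying this coordinatewise to f: exp(τθ) f = (2187/4)x^5 - 54x^3 + 27x^2


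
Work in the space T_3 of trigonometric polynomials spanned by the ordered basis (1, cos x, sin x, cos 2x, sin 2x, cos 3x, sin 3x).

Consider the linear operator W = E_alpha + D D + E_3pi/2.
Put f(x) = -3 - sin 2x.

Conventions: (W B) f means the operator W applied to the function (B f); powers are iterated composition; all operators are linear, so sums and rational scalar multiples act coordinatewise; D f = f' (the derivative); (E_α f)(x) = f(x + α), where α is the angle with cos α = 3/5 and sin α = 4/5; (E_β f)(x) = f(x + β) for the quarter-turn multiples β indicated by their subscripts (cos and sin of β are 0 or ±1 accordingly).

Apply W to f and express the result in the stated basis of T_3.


the result is g(x) = -6 - (24/25)cos 2x + (132/25)sin 2x

E_alpha f = -3 - (24/25)cos 2x + (7/25)sin 2x
D f = -2cos 2x
D D f = 4sin 2x
E_3pi/2 f = -3 + sin 2x
(E_alpha + D D + E_3pi/2) f = -6 - (24/25)cos 2x + (132/25)sin 2x


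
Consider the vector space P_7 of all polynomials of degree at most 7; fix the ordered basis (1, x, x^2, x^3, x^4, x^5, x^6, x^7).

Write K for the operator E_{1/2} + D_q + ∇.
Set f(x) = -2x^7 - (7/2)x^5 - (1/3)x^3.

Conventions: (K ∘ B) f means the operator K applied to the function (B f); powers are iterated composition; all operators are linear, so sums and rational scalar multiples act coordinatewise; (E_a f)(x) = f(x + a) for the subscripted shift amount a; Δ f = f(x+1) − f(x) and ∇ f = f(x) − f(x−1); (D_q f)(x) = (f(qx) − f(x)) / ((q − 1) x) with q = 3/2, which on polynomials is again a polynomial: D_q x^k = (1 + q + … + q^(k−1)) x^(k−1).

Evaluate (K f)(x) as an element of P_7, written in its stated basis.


the result is g(x) = -2x^7 - (2731/32)x^6 + 28x^5 - (4837/32)x^4 + (2197/24)x^3 - (4117/48)x^2 + (495/16)x - 6

E_{1/2} f = -2x^7 - 7x^6 - 14x^5 - (35/2)x^4 - (323/24)x^3 - (99/16)x^2 - (25/16)x - 1/6
D_q f = -(2059/32)x^6 - (1477/32)x^4 - (19/12)x^2
∇ f = -14x^6 + 42x^5 - (175/2)x^4 + 105x^3 - 78x^2 + (65/2)x - 35/6
(E_{1/2} + D_q + ∇) f = -2x^7 - (2731/32)x^6 + 28x^5 - (4837/32)x^4 + (2197/24)x^3 - (4117/48)x^2 + (495/16)x - 6


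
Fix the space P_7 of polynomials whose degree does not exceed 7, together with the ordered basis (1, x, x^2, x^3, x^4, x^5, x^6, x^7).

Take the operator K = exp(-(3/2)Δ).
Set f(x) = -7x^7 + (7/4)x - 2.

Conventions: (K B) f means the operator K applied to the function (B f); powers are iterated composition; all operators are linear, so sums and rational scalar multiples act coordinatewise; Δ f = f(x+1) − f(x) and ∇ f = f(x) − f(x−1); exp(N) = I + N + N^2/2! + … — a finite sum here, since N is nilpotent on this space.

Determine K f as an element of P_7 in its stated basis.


the image equals g(x) = -7x^7 + (147/2)x^6 - (441/4)x^5 - (3675/8)x^4 + (3675/16)x^3 + (42777/32)x^2 + (28189/64)x - 50089/128

order-1 term: (147/2)x^6 + (441/2)x^5 + (735/2)x^4 + (735/2)x^3 + (441/2)x^2 + (147/2)x + 63/8
order-2 term: -(1323/4)x^5 - (6615/4)x^4 - (15435/4)x^3 - (19845/4)x^2 - (13671/4)x - 3969/4
order-3 term: (6615/8)x^4 + (19845/4)x^3 + (99225/8)x^2 + (59535/4)x + 56889/8
order-4 term: -(19845/16)x^3 - (59535/8)x^2 - (257985/16)x - 99225/8
order-5 term: (35721/32)x^2 + (178605/32)x + 59535/8
order-6 term: -(35721/64)x - 107163/64
order-7 term: 15309/128
the series for exp(-(3/2)Δ) f terminates at order 7
exp(-(3/2)Δ) f = -7x^7 + (147/2)x^6 - (441/4)x^5 - (3675/8)x^4 + (3675/16)x^3 + (42777/32)x^2 + (28189/64)x - 50089/128


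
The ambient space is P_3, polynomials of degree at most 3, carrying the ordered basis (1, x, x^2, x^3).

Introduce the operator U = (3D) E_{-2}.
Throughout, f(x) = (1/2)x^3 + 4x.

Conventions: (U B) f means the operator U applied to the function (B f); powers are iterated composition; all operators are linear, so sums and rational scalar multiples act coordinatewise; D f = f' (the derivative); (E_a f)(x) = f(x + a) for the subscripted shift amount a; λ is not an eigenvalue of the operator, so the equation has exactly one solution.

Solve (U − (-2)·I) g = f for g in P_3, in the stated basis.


write g with unknown coordinates in the stated basis and equate coefficients in (U − (-2)·I) g = f
solving from the highest basis element down gives g = (1/4)x^3 - (9/8)x^2 + (79/8)x - 417/16
check: U g = (9/4)x^2 - (63/4)x + 417/8
so U g − (-2)·g = (1/2)x^3 + 4x = f ✓

the image equals g(x) = (1/4)x^3 - (9/8)x^2 + (79/8)x - 417/16


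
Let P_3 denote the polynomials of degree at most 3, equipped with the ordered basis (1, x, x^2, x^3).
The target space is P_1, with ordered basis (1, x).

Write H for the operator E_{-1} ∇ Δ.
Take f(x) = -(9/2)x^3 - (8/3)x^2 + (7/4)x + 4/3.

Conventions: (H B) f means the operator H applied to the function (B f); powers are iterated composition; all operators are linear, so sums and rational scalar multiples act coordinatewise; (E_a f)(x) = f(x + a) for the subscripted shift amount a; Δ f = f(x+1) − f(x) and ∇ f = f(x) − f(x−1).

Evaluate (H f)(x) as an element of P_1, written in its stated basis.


the result is g(x) = -27x + 65/3

Δ f = -(27/2)x^2 - (113/6)x - 65/12
∇ Δ f = -27x - 16/3
E_{-1} (∇ Δ) f = -27x + 65/3


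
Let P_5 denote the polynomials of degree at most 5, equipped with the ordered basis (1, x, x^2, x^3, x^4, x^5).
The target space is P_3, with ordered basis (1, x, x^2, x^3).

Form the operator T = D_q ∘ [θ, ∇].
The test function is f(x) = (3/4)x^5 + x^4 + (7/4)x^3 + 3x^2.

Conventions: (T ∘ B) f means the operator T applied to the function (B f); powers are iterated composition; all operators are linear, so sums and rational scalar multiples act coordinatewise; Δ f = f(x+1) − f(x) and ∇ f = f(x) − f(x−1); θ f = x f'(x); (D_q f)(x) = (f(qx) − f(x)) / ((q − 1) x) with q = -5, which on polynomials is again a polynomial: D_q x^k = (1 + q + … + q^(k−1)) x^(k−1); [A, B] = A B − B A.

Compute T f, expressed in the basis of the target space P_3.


∇ f = (15/4)x^4 - (7/2)x^3 + (27/4)x^2 + x - 3/2
θ ∇ f = 15x^4 - (21/2)x^3 + (27/2)x^2 + x
θ f = (15/4)x^5 + 4x^4 + (21/4)x^3 + 6x^2
∇ θ f = (75/4)x^4 - (43/2)x^3 + (117/4)x^2 - (13/2)x - 1
[θ, ∇] f = -(15/4)x^4 + 11x^3 - (63/4)x^2 + (15/2)x + 1
D_q [θ, ∇] f = 390x^3 + 231x^2 + 63x + 15/2

the image equals g(x) = 390x^3 + 231x^2 + 63x + 15/2


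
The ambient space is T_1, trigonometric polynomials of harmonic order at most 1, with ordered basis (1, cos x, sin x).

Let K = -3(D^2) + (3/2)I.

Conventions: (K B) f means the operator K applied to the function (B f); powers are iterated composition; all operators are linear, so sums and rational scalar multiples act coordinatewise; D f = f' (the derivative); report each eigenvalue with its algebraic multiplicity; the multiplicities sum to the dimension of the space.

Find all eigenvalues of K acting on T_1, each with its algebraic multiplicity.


image of 1: 3/2
image of cos x: (9/2)cos x
image of sin x: (9/2)sin x
the matrix is diagonal; its diagonal is (3/2, 9/2, 9/2)
for a triangular matrix the eigenvalues are the diagonal entries, with algebraic multiplicity their repetition count

λ = 3/2 (multiplicity 1), λ = 9/2 (multiplicity 2)


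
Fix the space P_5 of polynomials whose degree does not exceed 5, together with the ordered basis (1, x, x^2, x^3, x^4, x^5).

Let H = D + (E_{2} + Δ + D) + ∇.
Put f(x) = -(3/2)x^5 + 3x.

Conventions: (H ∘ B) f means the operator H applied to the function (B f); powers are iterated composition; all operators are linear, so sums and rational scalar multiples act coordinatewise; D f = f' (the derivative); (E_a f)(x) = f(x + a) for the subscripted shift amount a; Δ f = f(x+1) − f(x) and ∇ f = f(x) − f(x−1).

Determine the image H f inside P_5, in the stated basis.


D f = -(15/2)x^4 + 3
E_{2} f = -(3/2)x^5 - 15x^4 - 60x^3 - 120x^2 - 117x - 42
Δ f = -(15/2)x^4 - 15x^3 - 15x^2 - (15/2)x + 3/2
D f = -(15/2)x^4 + 3
(E_{2} + Δ + D) f = -(3/2)x^5 - 30x^4 - 75x^3 - 135x^2 - (249/2)x - 75/2
∇ f = -(15/2)x^4 + 15x^3 - 15x^2 + (15/2)x + 3/2
(D + (E_{2} + Δ + D) + ∇) f = -(3/2)x^5 - 45x^4 - 60x^3 - 150x^2 - 117x - 33

the image equals g(x) = -(3/2)x^5 - 45x^4 - 60x^3 - 150x^2 - 117x - 33


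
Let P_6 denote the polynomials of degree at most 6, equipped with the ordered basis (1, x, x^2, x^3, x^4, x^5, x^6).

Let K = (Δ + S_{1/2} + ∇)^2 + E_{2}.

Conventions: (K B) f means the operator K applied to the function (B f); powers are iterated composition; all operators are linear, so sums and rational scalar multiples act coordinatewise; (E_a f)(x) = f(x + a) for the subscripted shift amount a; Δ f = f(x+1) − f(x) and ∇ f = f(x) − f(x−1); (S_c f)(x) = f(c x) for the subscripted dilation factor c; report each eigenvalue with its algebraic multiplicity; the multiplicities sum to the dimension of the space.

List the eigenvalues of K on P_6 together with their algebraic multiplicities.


λ = 4097/4096 (multiplicity 1), λ = 1025/1024 (multiplicity 1), λ = 257/256 (multiplicity 1), λ = 65/64 (multiplicity 1), λ = 17/16 (multiplicity 1), λ = 5/4 (multiplicity 1), λ = 2 (multiplicity 1)

image of 1: 2
image of x: (5/4)x + 5
image of x^2: (17/16)x^2 + 7x + 12
image of x^3: (65/64)x^3 + (33/4)x^2 + 36x + 41/4
image of x^4: (257/256)x^4 + (19/2)x^3 + 72x^2 + (73/2)x + 48
image of x^5: (1025/1024)x^5 + (175/16)x^4 + 120x^3 + (685/8)x^2 + 240x + 545/16
image of x^6: (4097/4096)x^6 + (201/16)x^5 + 180x^4 + (1325/8)x^3 + 720x^2 + (3171/16)x + 192
the matrix is upper triangular; its diagonal is (2, 5/4, 17/16, 65/64, 257/256, 1025/1024, 4097/4096)
for a triangular matrix the eigenvalues are the diagonal entries, with algebraic multiplicity their repetition count


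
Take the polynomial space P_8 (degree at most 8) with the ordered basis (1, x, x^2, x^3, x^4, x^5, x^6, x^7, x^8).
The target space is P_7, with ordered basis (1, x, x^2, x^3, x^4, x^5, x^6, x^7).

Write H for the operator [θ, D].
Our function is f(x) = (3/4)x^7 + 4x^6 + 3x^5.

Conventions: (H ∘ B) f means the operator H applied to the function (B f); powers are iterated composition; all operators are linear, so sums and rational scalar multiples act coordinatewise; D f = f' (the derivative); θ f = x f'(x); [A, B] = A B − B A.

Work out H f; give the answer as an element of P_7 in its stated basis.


g(x) = -(21/4)x^6 - 24x^5 - 15x^4

D f = (21/4)x^6 + 24x^5 + 15x^4
θ D f = (63/2)x^6 + 120x^5 + 60x^4
θ f = (21/4)x^7 + 24x^6 + 15x^5
D θ f = (147/4)x^6 + 144x^5 + 75x^4
[θ, D] f = -(21/4)x^6 - 24x^5 - 15x^4


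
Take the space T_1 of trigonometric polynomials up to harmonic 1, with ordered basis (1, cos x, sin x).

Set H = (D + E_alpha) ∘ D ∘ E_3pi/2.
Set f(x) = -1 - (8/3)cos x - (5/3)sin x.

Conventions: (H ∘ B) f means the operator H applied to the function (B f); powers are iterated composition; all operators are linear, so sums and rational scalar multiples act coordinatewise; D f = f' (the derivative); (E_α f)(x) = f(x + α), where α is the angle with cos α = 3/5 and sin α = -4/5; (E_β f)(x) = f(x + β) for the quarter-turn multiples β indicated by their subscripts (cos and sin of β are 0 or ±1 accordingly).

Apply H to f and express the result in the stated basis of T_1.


the result is g(x) = -(29/15)cos x - (7/15)sin x

E_3pi/2 f = -1 + (5/3)cos x - (8/3)sin x
D E_3pi/2 f = -(8/3)cos x - (5/3)sin x
D D E_3pi/2 f = -(5/3)cos x + (8/3)sin x
E_alpha D E_3pi/2 f = -(4/15)cos x - (47/15)sin x
(D + E_alpha) D E_3pi/2 f = -(29/15)cos x - (7/15)sin x


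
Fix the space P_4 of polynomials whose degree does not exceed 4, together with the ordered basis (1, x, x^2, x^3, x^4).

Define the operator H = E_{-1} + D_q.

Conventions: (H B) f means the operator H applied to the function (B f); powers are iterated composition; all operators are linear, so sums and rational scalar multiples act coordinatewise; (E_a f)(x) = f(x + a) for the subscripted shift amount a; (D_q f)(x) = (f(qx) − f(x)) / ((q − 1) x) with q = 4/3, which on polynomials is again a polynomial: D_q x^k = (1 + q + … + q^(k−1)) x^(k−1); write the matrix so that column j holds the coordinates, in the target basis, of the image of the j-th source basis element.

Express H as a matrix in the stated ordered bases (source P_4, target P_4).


the matrix is [[1, 0, 1, -1, 1]; [0, 1, 1/3, 3, -4]; [0, 0, 1, 10/9, 6]; [0, 0, 0, 1, 67/27]; [0, 0, 0, 0, 1]] (rows listed top to bottom)

image of 1: 1
image of x: x
image of x^2: x^2 + (1/3)x + 1
image of x^3: x^3 + (10/9)x^2 + 3x - 1
image of x^4: x^4 + (67/27)x^3 + 6x^2 - 4x + 1
each image's coordinates form column j of the matrix


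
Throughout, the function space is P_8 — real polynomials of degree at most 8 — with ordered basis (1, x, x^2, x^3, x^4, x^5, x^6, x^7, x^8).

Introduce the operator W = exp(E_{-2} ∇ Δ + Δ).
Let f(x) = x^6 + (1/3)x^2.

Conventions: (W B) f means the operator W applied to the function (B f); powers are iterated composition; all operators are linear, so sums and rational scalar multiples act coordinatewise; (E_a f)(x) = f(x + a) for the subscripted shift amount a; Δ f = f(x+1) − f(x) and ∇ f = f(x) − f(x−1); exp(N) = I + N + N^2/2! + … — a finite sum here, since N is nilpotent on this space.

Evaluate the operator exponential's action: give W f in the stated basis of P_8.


g(x) = x^6 + 6x^5 + 60x^4 - 20x^3 + (2386/3)x^2 - (3562/3)x + 7369/3

order-1 term: 6x^5 + 45x^4 - 220x^3 + 765x^2 - (3220/3)x + 604
order-2 term: 15x^4 + 180x^3 - 255x^2 - 450x + 7294/3
order-3 term: 20x^3 + 270x^2 + 150x - 810
order-4 term: 15x^2 + 180x + 185
order-5 term: 6x + 45
order-6 term: 1
the series for exp(E_{-2} ∇ Δ + Δ) f terminates at order 6
exp(E_{-2} ∇ Δ + Δ) f = x^6 + 6x^5 + 60x^4 - 20x^3 + (2386/3)x^2 - (3562/3)x + 7369/3


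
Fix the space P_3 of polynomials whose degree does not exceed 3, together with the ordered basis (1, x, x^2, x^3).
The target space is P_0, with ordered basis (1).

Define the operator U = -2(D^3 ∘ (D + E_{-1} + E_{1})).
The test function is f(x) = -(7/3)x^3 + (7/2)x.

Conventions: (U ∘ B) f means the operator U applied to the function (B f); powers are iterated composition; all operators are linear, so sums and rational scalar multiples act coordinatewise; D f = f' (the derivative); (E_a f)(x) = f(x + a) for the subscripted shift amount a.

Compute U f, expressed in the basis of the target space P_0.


g(x) = 56

D f = -7x^2 + 7/2
E_{-1} f = -(7/3)x^3 + 7x^2 - (7/2)x - 7/6
E_{1} f = -(7/3)x^3 - 7x^2 - (7/2)x + 7/6
(D + E_{-1} + E_{1}) f = -(14/3)x^3 - 7x^2 - 7x + 7/2
D (D + E_{-1} + E_{1}) f = -14x^2 - 14x - 7
D D (D + E_{-1} + E_{1}) f = -28x - 14
D D D (D + E_{-1} + E_{1}) f = -28
(-2(D^3 ∘ (D + E_{-1} + E_{1}))) f = 56


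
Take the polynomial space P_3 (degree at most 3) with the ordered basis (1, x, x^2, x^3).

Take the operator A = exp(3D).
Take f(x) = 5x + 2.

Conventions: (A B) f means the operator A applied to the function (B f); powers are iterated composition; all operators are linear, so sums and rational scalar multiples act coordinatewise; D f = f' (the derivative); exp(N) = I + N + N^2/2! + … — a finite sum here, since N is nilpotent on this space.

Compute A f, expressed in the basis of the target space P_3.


order-1 term: 15
the series for exp(3D) f terminates at order 1
exp(3D) f = 5x + 17

the image equals g(x) = 5x + 17


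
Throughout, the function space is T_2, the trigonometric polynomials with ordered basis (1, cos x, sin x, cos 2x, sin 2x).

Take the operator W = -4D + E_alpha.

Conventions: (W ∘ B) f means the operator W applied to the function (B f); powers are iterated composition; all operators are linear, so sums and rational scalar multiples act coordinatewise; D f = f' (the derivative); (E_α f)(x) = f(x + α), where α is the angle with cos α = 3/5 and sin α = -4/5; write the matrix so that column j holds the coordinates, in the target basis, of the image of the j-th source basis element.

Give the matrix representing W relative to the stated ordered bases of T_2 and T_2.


the matrix is [[1, 0, 0, 0, 0]; [0, 3/5, -24/5, 0, 0]; [0, 24/5, 3/5, 0, 0]; [0, 0, 0, -7/25, -224/25]; [0, 0, 0, 224/25, -7/25]] (rows listed top to bottom)

image of 1: 1
image of cos x: (3/5)cos x + (24/5)sin x
image of sin x: -(24/5)cos x + (3/5)sin x
image of cos 2x: -(7/25)cos 2x + (224/25)sin 2x
image of sin 2x: -(224/25)cos 2x - (7/25)sin 2x
each image's coordinates form column j of the matrix


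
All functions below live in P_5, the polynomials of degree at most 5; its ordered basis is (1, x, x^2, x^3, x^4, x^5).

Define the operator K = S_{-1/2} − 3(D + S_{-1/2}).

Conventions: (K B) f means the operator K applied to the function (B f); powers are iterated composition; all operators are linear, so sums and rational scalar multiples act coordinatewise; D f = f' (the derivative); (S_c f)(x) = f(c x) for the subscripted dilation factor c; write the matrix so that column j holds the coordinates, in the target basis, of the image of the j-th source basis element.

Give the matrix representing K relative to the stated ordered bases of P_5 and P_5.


the matrix is [[-2, -3, 0, 0, 0, 0]; [0, 1, -6, 0, 0, 0]; [0, 0, -1/2, -9, 0, 0]; [0, 0, 0, 1/4, -12, 0]; [0, 0, 0, 0, -1/8, -15]; [0, 0, 0, 0, 0, 1/16]] (rows listed top to bottom)

image of 1: -2
image of x: x - 3
image of x^2: -(1/2)x^2 - 6x
image of x^3: (1/4)x^3 - 9x^2
image of x^4: -(1/8)x^4 - 12x^3
image of x^5: (1/16)x^5 - 15x^4
each image's coordinates form column j of the matrix
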